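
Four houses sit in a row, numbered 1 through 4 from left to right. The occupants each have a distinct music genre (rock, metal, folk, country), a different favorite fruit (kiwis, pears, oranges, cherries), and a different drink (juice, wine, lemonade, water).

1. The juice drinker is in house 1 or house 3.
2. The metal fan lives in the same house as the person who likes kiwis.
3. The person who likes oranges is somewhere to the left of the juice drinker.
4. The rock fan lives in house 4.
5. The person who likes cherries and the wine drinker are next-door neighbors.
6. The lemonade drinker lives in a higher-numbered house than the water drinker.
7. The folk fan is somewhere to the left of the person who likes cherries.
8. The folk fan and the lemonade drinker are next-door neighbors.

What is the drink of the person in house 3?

juice

Clue 3: the juice drinker is in house 3.
Clue 4 places the rock fan in house 4.
Clue 8: the folk fan is in house 1.
The lemonade drinker is in house 2 (clue 8).
So house 4 gets pears for favorite fruit.
House 1's drink must be water (nothing else left).
So house 4 gets wine for drink.
By clue 5, the person who likes cherries is in house 3.
That leaves oranges as the favorite fruit for house 1.
House 2 favorite fruit: only kiwis fits.
The metal fan is in house 2 (clue 2).
So house 3 gets country for music genre.
So: house 1 = folk/oranges/water, house 2 = metal/kiwis/lemonade, house 3 = country/cherries/juice, house 4 = rock/pears/wine.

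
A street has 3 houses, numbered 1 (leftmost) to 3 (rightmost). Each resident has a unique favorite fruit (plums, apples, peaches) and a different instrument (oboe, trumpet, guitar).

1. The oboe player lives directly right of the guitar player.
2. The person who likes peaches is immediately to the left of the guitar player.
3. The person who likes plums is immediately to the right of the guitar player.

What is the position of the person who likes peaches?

1

Clue 2 places the person who likes peaches in house 1.
From clue 2, the guitar player must be in house 2.
The person who likes plums is in house 3 (clue 3).
So house 2 gets apples for favorite fruit.
That leaves trumpet as the instrument for house 1.
The only instrument still possible for house 3 is oboe.
So: house 1 = peaches/trumpet, house 2 = apples/guitar, house 3 = plums/oboe.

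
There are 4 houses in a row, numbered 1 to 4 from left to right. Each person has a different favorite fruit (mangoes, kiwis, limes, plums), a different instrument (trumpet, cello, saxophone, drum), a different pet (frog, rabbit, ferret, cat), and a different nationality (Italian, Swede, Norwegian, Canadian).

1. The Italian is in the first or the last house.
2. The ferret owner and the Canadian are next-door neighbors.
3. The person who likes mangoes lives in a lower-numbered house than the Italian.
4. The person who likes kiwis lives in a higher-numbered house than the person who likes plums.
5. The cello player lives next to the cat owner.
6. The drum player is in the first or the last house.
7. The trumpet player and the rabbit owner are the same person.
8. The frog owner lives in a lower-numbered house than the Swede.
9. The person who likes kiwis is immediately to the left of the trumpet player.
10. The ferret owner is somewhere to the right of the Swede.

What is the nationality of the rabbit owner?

Canadian

Clue 3 places the Italian in house 4.
So house 4 gets limes for favorite fruit.
House 1 nationality: only Norwegian fits.
The person who likes kiwis is narrowed to house 2 or 3; consider each.
Placing it in house 3 leads to a contradiction, so it's in house 2.
By clue 4, the person who likes plums is in house 1.
Clue 9: the trumpet player is in house 3.
The only favorite fruit still possible for house 3 is mangoes.
The rabbit owner is in house 3 (clue 7).
So house 4 gets ferret for pet.
The Canadian is in house 3 (clue 2).
The only nationality still possible for house 2 is Swede.
By clue 8, the frog owner is in house 1.
House 2 pet: only cat fits.
Clue 5 places the cello player in house 1.
House 2 instrument: only saxophone fits.
That leaves drum as the instrument for house 4.
So: house 1 = plums/cello/frog/Norwegian, house 2 = kiwis/saxophone/cat/Swede, house 3 = mangoes/trumpet/rabbit/Canadian, house 4 = limes/drum/ferret/Italian.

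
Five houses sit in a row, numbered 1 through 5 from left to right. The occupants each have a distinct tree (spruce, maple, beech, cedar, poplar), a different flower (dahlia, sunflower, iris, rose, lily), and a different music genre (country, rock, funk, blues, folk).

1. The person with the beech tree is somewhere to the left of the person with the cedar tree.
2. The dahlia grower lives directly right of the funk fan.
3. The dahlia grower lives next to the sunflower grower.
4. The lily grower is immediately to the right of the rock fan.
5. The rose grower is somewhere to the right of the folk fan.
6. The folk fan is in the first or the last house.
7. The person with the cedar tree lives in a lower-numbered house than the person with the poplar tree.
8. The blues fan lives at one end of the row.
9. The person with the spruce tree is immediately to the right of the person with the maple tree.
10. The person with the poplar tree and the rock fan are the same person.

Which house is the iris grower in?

Clue 6 places the folk fan in house 1.
So house 5 gets spruce for tree.
From clue 9, the person with the maple tree must be in house 4.
House 1's tree must be beech (nothing else left).
House 2's tree must be cedar (nothing else left).
That leaves poplar as the tree for house 3.
House 1 flower: only iris fits.
So house 5 gets blues for music genre.
Clue 10: the rock fan is in house 3.
Clue 4: the lily grower is in house 4.
The dahlia grower is in house 3 (clue 3).
That leaves sunflower as the flower for house 2.
That leaves rose as the flower for house 5.
Clue 2 places the funk fan in house 2.
The only music genre still possible for house 4 is country.
So: house 1 = beech/iris/folk, house 2 = cedar/sunflower/funk, house 3 = poplar/dahlia/rock, house 4 = maple/lily/country, house 5 = spruce/rose/blues.

1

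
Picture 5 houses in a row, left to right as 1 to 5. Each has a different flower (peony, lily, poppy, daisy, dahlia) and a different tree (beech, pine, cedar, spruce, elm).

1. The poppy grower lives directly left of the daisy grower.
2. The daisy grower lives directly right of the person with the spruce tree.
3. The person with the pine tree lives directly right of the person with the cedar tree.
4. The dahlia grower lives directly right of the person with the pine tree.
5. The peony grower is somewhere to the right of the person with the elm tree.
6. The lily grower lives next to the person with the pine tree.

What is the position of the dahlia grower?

So house 5 gets beech for tree.
The dahlia grower is narrowed to house 3 or 4 or 5; consider each.
Placing it in house 3 and house 4 leads to a contradiction, so it's in house 5.
From clue 4, the person with the pine tree must be in house 4.
House 1 flower: only poppy fits.
From clue 1, the daisy grower must be in house 2.
The person with the spruce tree is in house 1 (clue 2).
Clue 3 places the person with the cedar tree in house 3.
So house 3 gets lily for flower.
That leaves peony as the flower for house 4.
House 2 tree: only elm fits.
So: house 1 = poppy/spruce, house 2 = daisy/elm, house 3 = lily/cedar, house 4 = peony/pine, house 5 = dahlia/beech.

5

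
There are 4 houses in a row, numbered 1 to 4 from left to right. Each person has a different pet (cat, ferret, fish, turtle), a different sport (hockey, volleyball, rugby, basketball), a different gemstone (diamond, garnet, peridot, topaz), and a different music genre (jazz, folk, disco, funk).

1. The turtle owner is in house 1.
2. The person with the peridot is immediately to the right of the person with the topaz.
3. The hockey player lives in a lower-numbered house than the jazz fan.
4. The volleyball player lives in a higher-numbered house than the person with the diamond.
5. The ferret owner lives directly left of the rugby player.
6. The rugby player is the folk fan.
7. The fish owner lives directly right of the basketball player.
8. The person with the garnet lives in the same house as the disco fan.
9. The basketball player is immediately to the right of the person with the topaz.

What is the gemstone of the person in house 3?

Clue 1 places the turtle owner in house 1.
That leaves hockey as the sport for house 1.
That leaves garnet as the gemstone for house 4.
Clue 8 places the disco fan in house 4.
House 1 music genre: only funk fits.
That leaves jazz as the music genre for house 2.
The only music genre still possible for house 3 is folk.
By clue 6, the rugby player is in house 3.
That leaves basketball as the sport for house 2.
The only sport still possible for house 4 is volleyball.
By clue 5, the ferret owner is in house 2.
Clue 7 places the fish owner in house 3.
The person with the topaz is in house 1 (clue 9).
That leaves cat as the pet for house 4.
Clue 2 places the person with the peridot in house 2.
That leaves diamond as the gemstone for house 3.
So: house 1 = turtle/hockey/topaz/funk, house 2 = ferret/basketball/peridot/jazz, house 3 = fish/rugby/diamond/folk, house 4 = cat/volleyball/garnet/disco.

diamond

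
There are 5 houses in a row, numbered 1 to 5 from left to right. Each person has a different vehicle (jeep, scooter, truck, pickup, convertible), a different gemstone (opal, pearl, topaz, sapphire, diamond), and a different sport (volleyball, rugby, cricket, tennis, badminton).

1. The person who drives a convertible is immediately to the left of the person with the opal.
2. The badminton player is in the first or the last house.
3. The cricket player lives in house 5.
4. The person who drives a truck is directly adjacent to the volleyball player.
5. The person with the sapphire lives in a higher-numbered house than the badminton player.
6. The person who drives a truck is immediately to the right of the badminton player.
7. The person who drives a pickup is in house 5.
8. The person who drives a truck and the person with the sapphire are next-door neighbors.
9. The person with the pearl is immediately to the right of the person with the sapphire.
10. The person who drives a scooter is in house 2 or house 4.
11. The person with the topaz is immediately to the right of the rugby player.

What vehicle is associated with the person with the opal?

truck

By clue 3, the cricket player is in house 5.
Clue 5 places the badminton player in house 1.
From clue 6, the person who drives a truck must be in house 2.
From clue 7, the person who drives a pickup must be in house 5.
Clue 8 places the person with the sapphire in house 3.
By clue 9, the person with the pearl is in house 4.
House 1 gemstone: only diamond fits.
Clue 4: the volleyball player is in house 3.
The person with the topaz is in house 5 (clue 11).
From clue 11, the rugby player must be in house 4.
That leaves convertible as the vehicle for house 1.
House 3's vehicle must be jeep (nothing else left).
House 4's vehicle must be scooter (nothing else left).
The only gemstone still possible for house 2 is opal.
House 2 sport: only tennis fits.
So: house 1 = convertible/diamond/badminton, house 2 = truck/opal/tennis, house 3 = jeep/sapphire/volleyball, house 4 = scooter/pearl/rugby, house 5 = pickup/topaz/cricket.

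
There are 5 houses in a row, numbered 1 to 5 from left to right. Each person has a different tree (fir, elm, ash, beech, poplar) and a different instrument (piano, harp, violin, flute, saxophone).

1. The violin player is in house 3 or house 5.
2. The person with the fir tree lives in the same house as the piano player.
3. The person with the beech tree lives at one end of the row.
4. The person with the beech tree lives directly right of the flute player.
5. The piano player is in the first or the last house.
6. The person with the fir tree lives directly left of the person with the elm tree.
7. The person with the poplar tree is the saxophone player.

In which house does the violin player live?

5

By clue 4, the person with the beech tree is in house 5.
Clue 4 places the flute player in house 4.
By clue 2, the person with the fir tree is in house 1.
From clue 2, the piano player must be in house 1.
The person with the elm tree is in house 2 (clue 6).
So house 3 gets poplar for tree.
So house 4 gets ash for tree.
Clue 7 places the saxophone player in house 3.
House 2's instrument must be harp (nothing else left).
House 5's instrument must be violin (nothing else left).
So: house 1 = fir/piano, house 2 = elm/harp, house 3 = poplar/saxophone, house 4 = ash/flute, house 5 = beech/violin.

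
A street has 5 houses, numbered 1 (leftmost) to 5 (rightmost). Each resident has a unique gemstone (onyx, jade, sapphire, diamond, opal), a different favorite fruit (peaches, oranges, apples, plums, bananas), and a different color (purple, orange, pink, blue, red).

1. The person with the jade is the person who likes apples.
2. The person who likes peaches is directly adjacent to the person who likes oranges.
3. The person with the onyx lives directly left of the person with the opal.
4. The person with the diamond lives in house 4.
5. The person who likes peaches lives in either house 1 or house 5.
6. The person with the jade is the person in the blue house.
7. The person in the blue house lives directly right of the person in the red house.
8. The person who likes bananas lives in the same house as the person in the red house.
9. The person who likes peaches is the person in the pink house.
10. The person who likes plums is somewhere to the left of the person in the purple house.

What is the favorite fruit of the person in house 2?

The person with the diamond is in house 4 (clue 4).
The person with the onyx is narrowed to house 1 or 2; consider each.
Placing it in house 2 leads to a contradiction, so it's in house 1.
The person with the opal is in house 2 (clue 3).
The person with the jade is narrowed to house 3 or 5; consider each.
Placing it in house 5 leads to a contradiction, so it's in house 3.
The person who likes apples is in house 3 (clue 1).
Clue 6: the person in the blue house is in house 3.
From clue 7, the person in the red house must be in house 2.
By clue 8, the person who likes bananas is in house 2.
House 5 gemstone: only sapphire fits.
So house 5 gets peaches for favorite fruit.
The person in the pink house is in house 5 (clue 9).
That leaves plums as the favorite fruit for house 1.
House 4's favorite fruit must be oranges (nothing else left).
House 1 color: only orange fits.
House 4's color must be purple (nothing else left).
So: house 1 = onyx/plums/orange, house 2 = opal/bananas/red, house 3 = jade/apples/blue, house 4 = diamond/oranges/purple, house 5 = sapphire/peaches/pink.

bananas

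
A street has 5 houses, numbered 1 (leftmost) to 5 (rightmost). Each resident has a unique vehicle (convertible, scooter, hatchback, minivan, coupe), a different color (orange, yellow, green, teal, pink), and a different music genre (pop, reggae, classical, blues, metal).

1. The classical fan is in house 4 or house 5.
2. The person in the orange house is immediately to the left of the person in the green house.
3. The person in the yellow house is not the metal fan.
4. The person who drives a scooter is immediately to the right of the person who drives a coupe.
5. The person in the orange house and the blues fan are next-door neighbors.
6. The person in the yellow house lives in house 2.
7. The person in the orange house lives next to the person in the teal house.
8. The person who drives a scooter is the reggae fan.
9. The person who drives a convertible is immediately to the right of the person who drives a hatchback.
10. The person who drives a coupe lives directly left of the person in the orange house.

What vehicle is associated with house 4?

scooter

The person in the yellow house is in house 2 (clue 6).
The only color still possible for house 1 is pink.
The person who drives a coupe is narrowed to house 2 or 3; consider each.
Placing it in house 2 leads to a contradiction, so it's in house 3.
From clue 4, the person who drives a scooter must be in house 4.
From clue 8, the reggae fan must be in house 4.
By clue 10, the person in the orange house is in house 4.
House 3 color: only teal fits.
House 5's color must be green (nothing else left).
House 5's music genre must be classical (nothing else left).
Clue 5: the blues fan is in house 3.
The person who drives a convertible is in house 2 (clue 9).
The person who drives a hatchback is in house 1 (clue 9).
The only vehicle still possible for house 5 is minivan.
House 1 music genre: only metal fits.
So house 2 gets pop for music genre.
So: house 1 = hatchback/pink/metal, house 2 = convertible/yellow/pop, house 3 = coupe/teal/blues, house 4 = scooter/orange/reggae, house 5 = minivan/green/classical.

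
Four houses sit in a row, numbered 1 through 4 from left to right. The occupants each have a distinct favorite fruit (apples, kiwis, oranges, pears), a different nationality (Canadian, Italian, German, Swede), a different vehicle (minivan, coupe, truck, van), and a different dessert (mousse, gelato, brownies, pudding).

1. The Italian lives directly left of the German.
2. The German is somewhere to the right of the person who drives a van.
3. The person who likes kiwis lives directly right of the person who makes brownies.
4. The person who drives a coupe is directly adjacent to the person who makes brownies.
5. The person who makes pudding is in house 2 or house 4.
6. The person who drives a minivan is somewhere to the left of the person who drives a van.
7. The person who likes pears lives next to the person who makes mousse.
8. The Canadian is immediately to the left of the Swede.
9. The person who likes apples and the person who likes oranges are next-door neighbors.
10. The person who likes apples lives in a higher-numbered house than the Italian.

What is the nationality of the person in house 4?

House 1's nationality must be Canadian (nothing else left).
Clue 8 places the Swede in house 2.
That leaves pears as the favorite fruit for house 1.
The only nationality still possible for house 4 is German.
By clue 7, the person who makes mousse is in house 2.
Clue 10: the person who likes apples is in house 4.
The only nationality still possible for house 3 is Italian.
The only dessert still possible for house 4 is pudding.
By clue 3, the person who likes kiwis is in house 2.
The person who makes brownies is in house 1 (clue 3).
From clue 4, the person who drives a coupe must be in house 2.
The person who likes oranges is in house 3 (clue 9).
House 3 vehicle: only van fits.
So house 4 gets truck for vehicle.
House 3's dessert must be gelato (nothing else left).
The only vehicle still possible for house 1 is minivan.
So: house 1 = pears/Canadian/minivan/brownies, house 2 = kiwis/Swede/coupe/mousse, house 3 = oranges/Italian/van/gelato, house 4 = apples/German/truck/pudding.

German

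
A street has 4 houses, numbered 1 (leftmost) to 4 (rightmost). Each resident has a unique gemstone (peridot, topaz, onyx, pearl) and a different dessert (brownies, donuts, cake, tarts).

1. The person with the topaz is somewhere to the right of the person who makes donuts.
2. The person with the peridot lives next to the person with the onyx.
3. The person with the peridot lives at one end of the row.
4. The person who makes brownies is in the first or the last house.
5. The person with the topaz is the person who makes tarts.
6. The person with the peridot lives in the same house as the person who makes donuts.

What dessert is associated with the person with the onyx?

Clue 6: the person with the peridot is in house 1.
Clue 6 places the person who makes donuts in house 1.
Clue 2: the person with the onyx is in house 2.
The only dessert still possible for house 4 is brownies.
Clue 5 places the person with the topaz in house 3.
The person who makes tarts is in house 3 (clue 5).
That leaves pearl as the gemstone for house 4.
House 2 dessert: only cake fits.
So: house 1 = peridot/donuts, house 2 = onyx/cake, house 3 = topaz/tarts, house 4 = pearl/brownies.

cake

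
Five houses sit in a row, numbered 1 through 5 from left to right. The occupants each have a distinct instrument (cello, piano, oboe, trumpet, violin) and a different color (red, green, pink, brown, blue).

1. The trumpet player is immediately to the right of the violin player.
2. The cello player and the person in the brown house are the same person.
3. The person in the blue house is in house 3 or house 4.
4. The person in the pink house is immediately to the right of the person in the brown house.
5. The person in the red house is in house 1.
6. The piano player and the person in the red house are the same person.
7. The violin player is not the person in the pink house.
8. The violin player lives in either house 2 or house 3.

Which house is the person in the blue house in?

3

From clue 5, the person in the red house must be in house 1.
Clue 6 places the piano player in house 1.
So house 5 gets oboe for instrument.
The trumpet player is narrowed to house 3 or 4; consider each.
Placing it in house 4 leads to a contradiction, so it's in house 3.
Clue 1 places the violin player in house 2.
The only instrument still possible for house 4 is cello.
Clue 2: the person in the brown house is in house 4.
Clue 4: the person in the pink house is in house 5.
The only color still possible for house 2 is green.
So house 3 gets blue for color.
So: house 1 = piano/red, house 2 = violin/green, house 3 = trumpet/blue, house 4 = cello/brown, house 5 = oboe/pink.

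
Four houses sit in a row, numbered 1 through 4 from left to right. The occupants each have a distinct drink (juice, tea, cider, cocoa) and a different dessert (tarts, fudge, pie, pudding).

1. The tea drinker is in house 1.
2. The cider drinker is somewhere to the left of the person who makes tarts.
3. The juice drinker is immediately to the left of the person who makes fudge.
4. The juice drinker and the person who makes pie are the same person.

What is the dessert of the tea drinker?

pudding

The tea drinker is in house 1 (clue 1).
The only drink still possible for house 4 is cocoa.
So house 1 gets pudding for dessert.
House 2 dessert: only pie fits.
Clue 4: the juice drinker is in house 2.
House 3's drink must be cider (nothing else left).
The person who makes tarts is in house 4 (clue 2).
Clue 3: the person who makes fudge is in house 3.
So: house 1 = tea/pudding, house 2 = juice/pie, house 3 = cider/fudge, house 4 = cocoa/tarts.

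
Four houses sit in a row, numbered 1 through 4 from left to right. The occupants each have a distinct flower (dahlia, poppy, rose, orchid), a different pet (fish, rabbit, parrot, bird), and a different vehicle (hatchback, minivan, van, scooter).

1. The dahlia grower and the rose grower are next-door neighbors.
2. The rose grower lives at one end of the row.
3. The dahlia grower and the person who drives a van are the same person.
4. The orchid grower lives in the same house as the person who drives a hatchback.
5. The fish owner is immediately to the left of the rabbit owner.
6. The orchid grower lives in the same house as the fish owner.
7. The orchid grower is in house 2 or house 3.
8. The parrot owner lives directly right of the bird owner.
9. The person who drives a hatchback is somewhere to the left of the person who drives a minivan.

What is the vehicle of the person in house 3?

hatchback

House 1 pet: only bird fits.
House 1's vehicle must be scooter (nothing else left).
So house 4 gets minivan for vehicle.
The parrot owner is in house 2 (clue 8).
The only pet still possible for house 4 is rabbit.
From clue 6, the orchid grower must be in house 3.
That leaves fish as the pet for house 3.
From clue 1, the rose grower must be in house 1.
Clue 3: the person who drives a van is in house 2.
By clue 4, the person who drives a hatchback is in house 3.
House 2's flower must be dahlia (nothing else left).
So house 4 gets poppy for flower.
So: house 1 = rose/bird/scooter, house 2 = dahlia/parrot/van, house 3 = orchid/fish/hatchback, house 4 = poppy/rabbit/minivan.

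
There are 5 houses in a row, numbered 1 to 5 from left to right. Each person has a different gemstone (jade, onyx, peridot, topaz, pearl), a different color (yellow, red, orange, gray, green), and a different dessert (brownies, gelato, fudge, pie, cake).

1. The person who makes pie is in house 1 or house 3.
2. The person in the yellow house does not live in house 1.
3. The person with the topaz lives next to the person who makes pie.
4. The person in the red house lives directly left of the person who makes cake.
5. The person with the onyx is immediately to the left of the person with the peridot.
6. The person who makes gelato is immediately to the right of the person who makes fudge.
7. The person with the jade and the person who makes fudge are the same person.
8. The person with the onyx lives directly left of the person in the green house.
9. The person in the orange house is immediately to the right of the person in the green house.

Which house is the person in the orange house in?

So house 5 gets pearl for gemstone.
The person with the topaz is narrowed to house 2 or 4; consider each.
Placing it in house 4 leads to a contradiction, so it's in house 2.
Clue 5: the person with the onyx is in house 3.
Clue 5 places the person with the peridot in house 4.
The person in the green house is in house 4 (clue 8).
From clue 9, the person in the orange house must be in house 5.
House 1's gemstone must be jade (nothing else left).
By clue 7, the person who makes fudge is in house 1.
House 3's dessert must be pie (nothing else left).
From clue 6, the person who makes gelato must be in house 2.
The only dessert still possible for house 4 is cake.
So house 5 gets brownies for dessert.
Clue 4 places the person in the red house in house 3.
That leaves gray as the color for house 1.
So house 2 gets yellow for color.
So: house 1 = jade/gray/fudge, house 2 = topaz/yellow/gelato, house 3 = onyx/red/pie, house 4 = peridot/green/cake, house 5 = pearl/orange/brownies.

5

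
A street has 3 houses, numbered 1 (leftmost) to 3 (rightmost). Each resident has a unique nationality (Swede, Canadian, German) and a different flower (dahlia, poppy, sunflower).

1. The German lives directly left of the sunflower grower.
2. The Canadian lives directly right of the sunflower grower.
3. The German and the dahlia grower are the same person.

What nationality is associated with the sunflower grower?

Swede

Clue 2 places the Canadian in house 3.
The sunflower grower is in house 2 (clue 2).
House 3 flower: only poppy fits.
The German is in house 1 (clue 1).
House 2 nationality: only Swede fits.
So house 1 gets dahlia for flower.
So: house 1 = German/dahlia, house 2 = Swede/sunflower, house 3 = Canadian/poppy.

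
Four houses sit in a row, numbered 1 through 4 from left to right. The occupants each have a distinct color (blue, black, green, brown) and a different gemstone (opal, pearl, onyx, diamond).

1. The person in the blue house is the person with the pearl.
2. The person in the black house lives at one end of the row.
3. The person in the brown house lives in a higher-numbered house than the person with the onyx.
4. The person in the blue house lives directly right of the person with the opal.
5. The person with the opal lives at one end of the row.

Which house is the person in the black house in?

1

By clue 5, the person with the opal is in house 1.
Clue 4 places the person in the blue house in house 2.
By clue 1, the person with the pearl is in house 2.
That leaves onyx as the gemstone for house 3.
That leaves diamond as the gemstone for house 4.
Clue 3: the person in the brown house is in house 4.
House 3's color must be green (nothing else left).
House 1's color must be black (nothing else left).
So: house 1 = black/opal, house 2 = blue/pearl, house 3 = green/onyx, house 4 = brown/diamond.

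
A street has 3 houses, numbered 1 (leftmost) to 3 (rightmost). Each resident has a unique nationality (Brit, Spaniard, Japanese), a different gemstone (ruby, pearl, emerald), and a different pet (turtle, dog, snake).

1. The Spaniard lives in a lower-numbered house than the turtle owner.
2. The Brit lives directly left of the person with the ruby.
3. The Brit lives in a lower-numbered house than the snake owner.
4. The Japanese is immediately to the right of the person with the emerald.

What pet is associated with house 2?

turtle

House 3's nationality must be Japanese (nothing else left).
The only pet still possible for house 1 is dog.
From clue 4, the person with the emerald must be in house 2.
House 1's gemstone must be pearl (nothing else left).
House 3 gemstone: only ruby fits.
Clue 2: the Brit is in house 2.
The snake owner is in house 3 (clue 3).
The only nationality still possible for house 1 is Spaniard.
So house 2 gets turtle for pet.
So: house 1 = Spaniard/pearl/dog, house 2 = Brit/emerald/turtle, house 3 = Japanese/ruby/snake.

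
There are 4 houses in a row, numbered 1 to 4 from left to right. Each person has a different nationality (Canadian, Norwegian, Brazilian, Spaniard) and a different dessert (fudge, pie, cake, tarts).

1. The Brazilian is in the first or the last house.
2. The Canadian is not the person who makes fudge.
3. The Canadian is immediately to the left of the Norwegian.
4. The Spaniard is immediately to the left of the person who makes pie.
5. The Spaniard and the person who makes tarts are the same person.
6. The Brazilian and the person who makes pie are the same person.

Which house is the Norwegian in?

2

By clue 6, the Brazilian is in house 4.
Clue 6: the person who makes pie is in house 4.
From clue 4, the Spaniard must be in house 3.
By clue 5, the person who makes tarts is in house 3.
The only nationality still possible for house 1 is Canadian.
So house 2 gets Norwegian for nationality.
From clue 2, the person who makes fudge must be in house 2.
House 1's dessert must be cake (nothing else left).
So: house 1 = Canadian/cake, house 2 = Norwegian/fudge, house 3 = Spaniard/tarts, house 4 = Brazilian/pie.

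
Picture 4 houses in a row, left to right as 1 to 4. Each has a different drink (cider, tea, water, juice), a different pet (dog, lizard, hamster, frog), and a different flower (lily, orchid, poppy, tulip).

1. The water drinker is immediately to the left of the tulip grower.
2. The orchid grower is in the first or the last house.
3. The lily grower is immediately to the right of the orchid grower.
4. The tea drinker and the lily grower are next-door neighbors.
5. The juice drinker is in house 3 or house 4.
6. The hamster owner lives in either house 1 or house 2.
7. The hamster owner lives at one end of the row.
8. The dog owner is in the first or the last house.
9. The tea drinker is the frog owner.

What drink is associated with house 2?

Clue 3: the lily grower is in house 2.
By clue 3, the orchid grower is in house 1.
By clue 7, the hamster owner is in house 1.
That leaves lizard as the pet for house 2.
That leaves frog as the pet for house 3.
So house 4 gets dog for pet.
By clue 9, the tea drinker is in house 3.
That leaves cider as the drink for house 1.
The only drink still possible for house 2 is water.
House 4's drink must be juice (nothing else left).
Clue 1: the tulip grower is in house 3.
That leaves poppy as the flower for house 4.
So: house 1 = cider/hamster/orchid, house 2 = water/lizard/lily, house 3 = tea/frog/tulip, house 4 = juice/dog/poppy.

water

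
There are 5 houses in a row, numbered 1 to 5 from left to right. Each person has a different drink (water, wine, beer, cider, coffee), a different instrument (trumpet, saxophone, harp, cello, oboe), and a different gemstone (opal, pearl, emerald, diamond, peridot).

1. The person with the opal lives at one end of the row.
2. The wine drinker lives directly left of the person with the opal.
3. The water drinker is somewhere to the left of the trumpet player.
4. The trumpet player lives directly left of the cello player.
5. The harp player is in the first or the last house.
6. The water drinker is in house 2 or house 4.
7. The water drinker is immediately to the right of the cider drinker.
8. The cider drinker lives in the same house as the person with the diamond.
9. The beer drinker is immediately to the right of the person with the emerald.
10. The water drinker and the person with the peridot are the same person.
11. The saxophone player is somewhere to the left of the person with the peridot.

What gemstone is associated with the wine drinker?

emerald

By clue 2, the wine drinker is in house 4.
The person with the opal is in house 5 (clue 2).
Clue 7: the cider drinker is in house 1.
The person with the diamond is in house 1 (clue 8).
From clue 10, the person with the peridot must be in house 2.
By clue 11, the saxophone player is in house 1.
The only drink still possible for house 2 is water.
That leaves oboe as the instrument for house 2.
The only instrument still possible for house 3 is trumpet.
That leaves cello as the instrument for house 4.
That leaves harp as the instrument for house 5.
That leaves pearl as the gemstone for house 3.
So house 4 gets emerald for gemstone.
By clue 9, the beer drinker is in house 5.
So house 3 gets coffee for drink.
So: house 1 = cider/saxophone/diamond, house 2 = water/oboe/peridot, house 3 = coffee/trumpet/pearl, house 4 = wine/cello/emerald, house 5 = beer/harp/opal.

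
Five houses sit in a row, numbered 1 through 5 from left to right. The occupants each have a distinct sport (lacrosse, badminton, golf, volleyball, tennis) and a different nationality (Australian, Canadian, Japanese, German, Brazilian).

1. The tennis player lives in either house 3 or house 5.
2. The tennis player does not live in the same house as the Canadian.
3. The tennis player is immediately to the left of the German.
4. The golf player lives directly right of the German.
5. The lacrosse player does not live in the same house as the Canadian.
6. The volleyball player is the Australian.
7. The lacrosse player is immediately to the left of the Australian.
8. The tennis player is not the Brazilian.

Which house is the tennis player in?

From clue 3, the tennis player must be in house 3.
By clue 3, the German is in house 4.
The golf player is in house 5 (clue 4).
Clue 6 places the volleyball player in house 2.
By clue 6, the Australian is in house 2.
Clue 7 places the lacrosse player in house 1.
So house 4 gets badminton for sport.
So house 3 gets Japanese for nationality.
Clue 5: the Canadian is in house 5.
So house 1 gets Brazilian for nationality.
So: house 1 = lacrosse/Brazilian, house 2 = volleyball/Australian, house 3 = tennis/Japanese, house 4 = badminton/German, house 5 = golf/Canadian.

3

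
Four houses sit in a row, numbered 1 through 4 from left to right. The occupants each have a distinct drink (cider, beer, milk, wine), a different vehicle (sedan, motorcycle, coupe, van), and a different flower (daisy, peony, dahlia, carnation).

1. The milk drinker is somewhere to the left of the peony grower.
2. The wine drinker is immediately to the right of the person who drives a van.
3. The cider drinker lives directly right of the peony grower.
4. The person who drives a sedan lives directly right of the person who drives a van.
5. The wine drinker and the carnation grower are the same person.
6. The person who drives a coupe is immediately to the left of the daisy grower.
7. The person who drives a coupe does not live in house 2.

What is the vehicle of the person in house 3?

House 1's flower must be dahlia (nothing else left).
The cider drinker is narrowed to house 3 or 4; consider each.
Placing it in house 3 leads to a contradiction, so it's in house 4.
From clue 3, the peony grower must be in house 3.
The wine drinker is in house 2 (clue 5).
Clue 5: the carnation grower is in house 2.
So house 3 gets beer for drink.
House 4's vehicle must be motorcycle (nothing else left).
So house 4 gets daisy for flower.
By clue 2, the person who drives a van is in house 1.
The person who drives a sedan is in house 2 (clue 4).
Clue 6 places the person who drives a coupe in house 3.
That leaves milk as the drink for house 1.
So: house 1 = milk/van/dahlia, house 2 = wine/sedan/carnation, house 3 = beer/coupe/peony, house 4 = cider/motorcycle/daisy.

coupe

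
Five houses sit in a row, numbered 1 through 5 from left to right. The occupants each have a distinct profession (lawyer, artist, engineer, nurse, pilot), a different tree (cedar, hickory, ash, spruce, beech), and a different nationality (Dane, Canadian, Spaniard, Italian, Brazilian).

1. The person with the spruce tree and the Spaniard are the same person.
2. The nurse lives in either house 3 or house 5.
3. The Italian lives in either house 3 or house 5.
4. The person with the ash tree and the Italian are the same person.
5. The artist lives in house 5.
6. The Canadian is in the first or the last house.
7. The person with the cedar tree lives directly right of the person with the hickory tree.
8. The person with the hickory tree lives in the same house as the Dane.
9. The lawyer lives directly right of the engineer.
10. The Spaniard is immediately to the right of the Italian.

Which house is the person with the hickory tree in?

1

Clue 5 places the artist in house 5.
By clue 10, the Spaniard is in house 4.
The Italian is in house 3 (clue 10).
House 3 profession: only nurse fits.
Clue 1 places the person with the spruce tree in house 4.
From clue 4, the person with the ash tree must be in house 3.
Clue 9: the lawyer is in house 2.
The engineer is in house 1 (clue 9).
House 4 profession: only pilot fits.
Clue 7: the person with the cedar tree is in house 2.
Clue 7: the person with the hickory tree is in house 1.
From clue 8, the Dane must be in house 1.
That leaves beech as the tree for house 5.
That leaves Brazilian as the nationality for house 2.
So house 5 gets Canadian for nationality.
So: house 1 = engineer/hickory/Dane, house 2 = lawyer/cedar/Brazilian, house 3 = nurse/ash/Italian, house 4 = pilot/spruce/Spaniard, house 5 = artist/beech/Canadian.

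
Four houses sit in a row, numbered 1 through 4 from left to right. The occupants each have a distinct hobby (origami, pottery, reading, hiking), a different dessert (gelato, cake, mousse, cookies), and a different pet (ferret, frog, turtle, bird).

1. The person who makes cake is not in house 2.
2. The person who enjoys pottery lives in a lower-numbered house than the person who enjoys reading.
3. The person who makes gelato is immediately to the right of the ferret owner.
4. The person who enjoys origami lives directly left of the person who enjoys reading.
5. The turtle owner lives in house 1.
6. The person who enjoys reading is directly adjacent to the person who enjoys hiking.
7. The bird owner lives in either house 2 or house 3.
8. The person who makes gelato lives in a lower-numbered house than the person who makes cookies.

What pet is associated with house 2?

ferret

By clue 5, the turtle owner is in house 1.
The only pet still possible for house 4 is frog.
Clue 3 places the person who makes gelato in house 3.
The ferret owner is in house 2 (clue 3).
Clue 8: the person who makes cookies is in house 4.
House 2's dessert must be mousse (nothing else left).
House 3's pet must be bird (nothing else left).
House 1's dessert must be cake (nothing else left).
The person who enjoys origami is narrowed to house 1 or 2 or 3; consider each.
Placing it in house 1 and house 3 leads to a contradiction, so it's in house 2.
From clue 4, the person who enjoys reading must be in house 3.
House 1 hobby: only pottery fits.
So house 4 gets hiking for hobby.
So: house 1 = pottery/cake/turtle, house 2 = origami/mousse/ferret, house 3 = reading/gelato/bird, house 4 = hiking/cookies/frog.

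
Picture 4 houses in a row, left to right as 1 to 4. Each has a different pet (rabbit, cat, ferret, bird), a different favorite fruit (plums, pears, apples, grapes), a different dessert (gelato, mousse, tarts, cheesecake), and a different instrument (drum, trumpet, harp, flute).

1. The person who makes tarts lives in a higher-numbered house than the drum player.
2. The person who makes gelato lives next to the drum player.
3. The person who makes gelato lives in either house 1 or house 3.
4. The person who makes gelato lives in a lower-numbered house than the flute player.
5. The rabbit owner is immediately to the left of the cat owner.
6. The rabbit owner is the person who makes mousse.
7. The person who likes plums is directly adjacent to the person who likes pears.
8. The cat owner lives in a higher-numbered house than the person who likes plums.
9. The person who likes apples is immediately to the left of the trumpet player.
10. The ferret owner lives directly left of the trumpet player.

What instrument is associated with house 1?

harp

Clue 2: the drum player is in house 2.
House 1's instrument must be harp (nothing else left).
The ferret owner is narrowed to house 2 or 3; consider each.
Placing it in house 3 leads to a contradiction, so it's in house 2.
Clue 10 places the trumpet player in house 3.
The only instrument still possible for house 4 is flute.
The rabbit owner is in house 3 (clue 5).
Clue 5 places the cat owner in house 4.
By clue 6, the person who makes mousse is in house 3.
Clue 9 places the person who likes apples in house 2.
House 1 pet: only bird fits.
House 2's dessert must be cheesecake (nothing else left).
So house 4 gets tarts for dessert.
Clue 7: the person who likes plums is in house 3.
Clue 7: the person who likes pears is in house 4.
So house 1 gets grapes for favorite fruit.
So house 1 gets gelato for dessert.
So: house 1 = bird/grapes/gelato/harp, house 2 = ferret/apples/cheesecake/drum, house 3 = rabbit/plums/mousse/trumpet, house 4 = cat/pears/tarts/flute.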